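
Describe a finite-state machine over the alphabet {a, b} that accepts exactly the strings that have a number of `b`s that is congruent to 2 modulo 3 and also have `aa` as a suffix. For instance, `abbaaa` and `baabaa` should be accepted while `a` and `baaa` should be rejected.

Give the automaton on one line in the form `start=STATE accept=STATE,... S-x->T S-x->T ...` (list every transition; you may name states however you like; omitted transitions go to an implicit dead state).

start=q0 accept=q4 q0-a->q0 q0-b->q1 q1-a->q1 q1-b->q2 q2-a->q3 q2-b->q0 q3-a->q4 q3-b->q0 q4-a->q4 q4-b->q0

Handle the two conditions separately and then intersect. The first has 3 states tracking the count of `b`s modulo 3; the second has 3 states tracking how much of the suffix `aa` has currently been matched. A product state is a pair (one from each), accepting exactly when both do. Equivalent product states are then merged.
A 5-state machine:
        a   b  
>  q0   q0  q1 
   q1   q1  q2 
   q2   q3  q0 
   q3   q4  q0 
 * q4   q4  q0 
(> = start, * = accepting)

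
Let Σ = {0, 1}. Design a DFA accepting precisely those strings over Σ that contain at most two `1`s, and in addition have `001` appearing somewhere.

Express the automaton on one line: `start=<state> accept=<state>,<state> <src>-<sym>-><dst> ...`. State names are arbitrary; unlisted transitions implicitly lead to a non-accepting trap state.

Handle the two conditions separately and then intersect. One (4 states) tracks the count of `1`s, saturating at 3; the other (4 states) tracks whether and how much of `001` has been seen. Each combined state is a pair, one component from each; accept when both components accept. Minimizing collapses redundant product states.
9 states suffice.
        0   1  
>  q0   q1  q2 
   q1   q3  q2 
   q2   q4  q5 
   q3   q3  q6 
   q4   q7  q5 
   q5   q5  q5 
 * q6   q6  q8 
   q7   q7  q8 
 * q8   q8  q5 
(> = start, * = accepting)

start=q0 accept=q6,q8 q0-0->q1 q0-1->q2 q1-0->q3 q1-1->q2 q2-0->q4 q2-1->q5 q3-0->q3 q3-1->q6 q4-0->q7 q4-1->q5 q5-0->q5 q5-1->q5 q6-0->q6 q6-1->q8 q7-0->q7 q7-1->q8 q8-0->q8 q8-1->q5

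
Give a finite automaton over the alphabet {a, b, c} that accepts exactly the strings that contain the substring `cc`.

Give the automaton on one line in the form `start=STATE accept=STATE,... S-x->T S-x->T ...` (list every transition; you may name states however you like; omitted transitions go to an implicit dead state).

start=s0 accept=s2 s0-a->s0 s0-b->s0 s0-c->s1 s1-a->s0 s1-b->s0 s1-c->s2 s2-a->s2 s2-b->s2 s2-c->s2

States s0..s1 record the length of the longest prefix of `cc` that matches the current input suffix. Reaching s2 means `cc` has been seen, and we stay there forever. Accept from s2.
A 3-state machine:
        a   b   c  
>  s0   s0  s0  s1 
   s1   s0  s0  s2 
 * s2   s2  s2  s2 
(> = start, * = accepting)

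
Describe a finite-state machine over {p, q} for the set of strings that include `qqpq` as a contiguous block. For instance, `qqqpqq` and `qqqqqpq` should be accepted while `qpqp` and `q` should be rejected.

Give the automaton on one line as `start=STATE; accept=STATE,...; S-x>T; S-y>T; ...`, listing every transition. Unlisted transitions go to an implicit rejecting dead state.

Track how much of `qqpq` has been matched so far: state s0 is no progress, s4 is the absorbing accept state reached once `qqpq` has occurred. Intermediate states record partial matches; on a mismatch, fall back to the longest reusable overlap.
5 states suffice.
        p   q  
>  s0   s0  s1 
   s1   s0  s2 
   s2   s3  s2 
   s3   s0  s4 
 * s4   s4  s4 
(> = start, * = accepting)

start=s0; accept=s4; s0-p>s0; s0-q>s1; s1-p>s0; s1-q>s2; s2-p>s3; s2-q>s2; s3-p>s0; s3-q>s4; s4-p>s4; s4-q>s4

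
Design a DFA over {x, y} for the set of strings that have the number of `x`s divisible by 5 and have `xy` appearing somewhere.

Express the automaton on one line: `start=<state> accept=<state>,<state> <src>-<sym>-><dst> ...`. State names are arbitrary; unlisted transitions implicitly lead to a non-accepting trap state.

start=s0 accept=s10 s0-x->s1 s0-y->s0 s1-x->s2 s1-y->s3 s2-x->s4 s2-y->s5 s3-x->s5 s3-y->s3 s4-x->s6 s4-y->s7 s5-x->s7 s5-y->s5 s6-x->s8 s6-y->s9 s7-x->s9 s7-y->s7 s8-x->s1 s8-y->s10 s9-x->s10 s9-y->s9 s10-x->s3 s10-y->s10

Run two small machines in parallel and take their product. One (5 states) tracks the count of `x`s modulo 5; the other (3 states) tracks whether and how much of `xy` has been seen. Each combined state is a pair, one component from each; accept when both components accept.
An 11-state machine:
          x    y  
>  s0     s1   s0 
   s1     s2   s3 
   s2     s4   s5 
   s3     s5   s3 
   s4     s6   s7 
   s5     s7   s5 
   s6     s8   s9 
   s7     s9   s7 
   s8     s1  s10 
   s9    s10   s9 
 * s10    s3  s10 
(> = start, * = accepting)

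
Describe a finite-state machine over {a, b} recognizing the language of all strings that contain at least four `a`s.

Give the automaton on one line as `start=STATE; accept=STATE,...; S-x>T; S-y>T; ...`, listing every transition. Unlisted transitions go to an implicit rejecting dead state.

start=s0; accept=s4,s5; s0-a>s1; s0-b>s0; s1-a>s2; s1-b>s1; s2-a>s3; s2-b>s2; s3-a>s4; s3-b>s3; s4-a>s5; s4-b>s4; s5-a>s5; s5-b>s5

Only the number of `a`s matters, and only up to 5. Make a chain s0 → s1 → s2 → s3 → s4 → s5 advanced by each `a` (with s5 absorbing); every other symbol self-loops. The accepting set is {s4, s5}.
6 states suffice.
        a   b  
>  s0   s1  s0 
   s1   s2  s1 
   s2   s3  s2 
   s3   s4  s3 
 * s4   s5  s4 
 * s5   s5  s5 
(> = start, * = accepting)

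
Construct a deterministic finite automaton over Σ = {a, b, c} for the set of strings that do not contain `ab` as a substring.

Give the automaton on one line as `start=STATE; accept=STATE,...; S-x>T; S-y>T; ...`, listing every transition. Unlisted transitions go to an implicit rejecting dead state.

start=s0; accept=s0,s1; s0-a>s1; s0-b>s0; s0-c>s0; s1-a>s1; s1-b>s2; s1-c>s0; s2-a>s2; s2-b>s2; s2-c>s2

Track partial matches of the forbidden pattern `ab`. State s2 is a dead state reached once `ab` has occurred; every other state accepts. s0 means no part of `ab` is currently matched.
        a   b   c  
>* s0   s1  s0  s0 
 * s1   s1  s2  s0 
   s2   s2  s2  s2 
(> = start, * = accepting)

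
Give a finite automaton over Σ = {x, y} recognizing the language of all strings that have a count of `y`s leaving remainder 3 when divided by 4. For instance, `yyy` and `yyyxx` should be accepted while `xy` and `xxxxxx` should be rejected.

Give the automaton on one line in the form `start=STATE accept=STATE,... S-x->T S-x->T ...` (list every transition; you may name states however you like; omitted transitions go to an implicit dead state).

start=S0 accept=S3 S0-x->S0 S0-y->S1 S1-x->S1 S1-y->S2 S2-x->S2 S2-y->S3 S3-x->S3 S3-y->S0

The only thing that matters is how many `y`s have appeared, reduced mod 4. Use one state per residue: S0 for 0, …, S3 for 3. Reading `y` moves to the next residue; anything else stays put. S3 is accepting.
        x   y  
>  S0   S0  S1 
   S1   S1  S2 
   S2   S2  S3 
 * S3   S3  S0 
(> = start, * = accepting)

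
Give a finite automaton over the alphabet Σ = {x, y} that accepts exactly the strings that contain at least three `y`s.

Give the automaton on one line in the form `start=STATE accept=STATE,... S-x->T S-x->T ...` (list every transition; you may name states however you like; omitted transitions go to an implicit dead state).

Only the number of `y`s matters, and only up to 4. Make a chain q0 → q1 → q2 → q3 → q4 advanced by each `y` (with q4 absorbing); every other symbol self-loops. The accepting set is {q3, q4}.
A 5-state machine:
        x   y  
>  q0   q0  q1 
   q1   q1  q2 
   q2   q2  q3 
 * q3   q3  q4 
 * q4   q4  q4 
(> = start, * = accepting)

start=q0 accept=q3,q4 q0-x->q0 q0-y->q1 q1-x->q1 q1-y->q2 q2-x->q2 q2-y->q3 q3-x->q3 q3-y->q4 q4-x->q4 q4-y->q4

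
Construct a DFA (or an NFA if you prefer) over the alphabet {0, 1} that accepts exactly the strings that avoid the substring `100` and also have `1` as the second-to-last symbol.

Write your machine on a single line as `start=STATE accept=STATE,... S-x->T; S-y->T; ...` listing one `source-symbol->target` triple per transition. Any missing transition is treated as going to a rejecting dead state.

Build one automaton per condition and run them in lockstep. One (4 states) tracks partial matches of the forbidden pattern `100`; the other (7 states) tracks the last 2 symbols read. Each combined state is a pair, one component from each; accept when both components accept. Equivalent product states are then merged.
5 states suffice.
       0  1 
>  A   A  B 
   B   C  D 
 * C   E  B 
 * D   C  D 
   E   E  E 
(> = start, * = accepting)

start=A; accept=C,D; A-0->A; A-1->B; B-0->C; B-1->D; C-0->E; C-1->B; D-0->C; D-1->D; E-0->E; E-1->E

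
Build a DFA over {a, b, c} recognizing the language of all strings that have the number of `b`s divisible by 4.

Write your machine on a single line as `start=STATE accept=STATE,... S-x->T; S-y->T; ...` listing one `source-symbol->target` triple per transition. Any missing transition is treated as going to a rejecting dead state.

Keep the running count of `b`s modulo 4: each `b` advances along the cycle q0 → q1 → q2 → q3 → q0 while other symbols loop. Accept at q0.
A 4-state machine:
        a   b   c  
>* q0   q0  q1  q0 
   q1   q1  q2  q1 
   q2   q2  q3  q2 
   q3   q3  q0  q3 
(> = start, * = accepting)

start=q0; accept=q0; q0-a->q0; q0-b->q1; q0-c->q0; q1-a->q1; q1-b->q2; q1-c->q1; q2-a->q2; q2-b->q3; q2-c->q2; q3-a->q3; q3-b->q0; q3-c->q3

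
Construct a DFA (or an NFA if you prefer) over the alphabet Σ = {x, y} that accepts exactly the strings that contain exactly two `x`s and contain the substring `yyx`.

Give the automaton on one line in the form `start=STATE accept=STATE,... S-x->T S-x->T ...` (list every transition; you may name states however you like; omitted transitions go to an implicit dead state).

start=q0 accept=q12 q0-x->q1 q0-y->q2 q1-x->q3 q1-y->q4 q2-x->q1 q2-y->q5 q3-x->q6 q3-y->q7 q4-x->q3 q4-y->q8 q5-x->q9 q5-y->q5 q6-x->q6 q6-y->q10 q7-x->q6 q7-y->q11 q8-x->q12 q8-y->q8 q9-x->q12 q9-y->q9 q10-x->q6 q10-y->q13 q11-x->q14 q11-y->q11 q12-x->q14 q12-y->q12 q13-x->q14 q13-y->q13 q14-x->q14 q14-y->q14

Build one automaton per condition and run them in lockstep. The first has 4 states tracking the count of `x`s, saturating at 3; the second has 4 states tracking whether and how much of `yyx` has been seen. A product state is a pair (one from each), accepting exactly when both do.
          x    y  
>  q0     q1   q2 
   q1     q3   q4 
   q2     q1   q5 
   q3     q6   q7 
   q4     q3   q8 
   q5     q9   q5 
   q6     q6  q10 
   q7     q6  q11 
   q8    q12   q8 
   q9    q12   q9 
   q10    q6  q13 
   q11   q14  q11 
 * q12   q14  q12 
   q13   q14  q13 
   q14   q14  q14 
(> = start, * = accepting)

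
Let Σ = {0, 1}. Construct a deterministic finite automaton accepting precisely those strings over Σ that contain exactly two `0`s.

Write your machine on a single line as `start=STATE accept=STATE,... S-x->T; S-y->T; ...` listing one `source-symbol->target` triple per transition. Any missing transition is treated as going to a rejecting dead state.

start=s0; accept=s2; s0-0->s1; s0-1->s0; s1-0->s2; s1-1->s1; s2-0->s3; s2-1->s2; s3-0->s3; s3-1->s3

Only the number of `0`s matters, and only up to 3. Make a chain s0 → s1 → s2 → s3 advanced by each `0` (with s3 absorbing); every other symbol self-loops. The accepting set is {s2}.
With 4 states:
        0   1  
>  s0   s1  s0 
   s1   s2  s1 
 * s2   s3  s2 
   s3   s3  s3 
(> = start, * = accepting)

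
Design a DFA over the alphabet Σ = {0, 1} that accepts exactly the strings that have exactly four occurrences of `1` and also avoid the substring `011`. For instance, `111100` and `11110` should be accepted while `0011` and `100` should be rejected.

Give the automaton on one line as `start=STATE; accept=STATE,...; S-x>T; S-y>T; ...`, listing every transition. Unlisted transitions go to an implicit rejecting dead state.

Handle the two conditions separately and then intersect. One (6 states) tracks the count of `1`s, saturating at 5; the other (4 states) tracks partial matches of the forbidden pattern `011`. Each combined state is a pair, one component from each; accept when both components accept. Minimizing collapses redundant product states.
12 states suffice.
          0    1  
>  q0     q1   q2 
   q1     q1   q3 
   q2     q4   q5 
   q3     q4   q6 
   q4     q4   q7 
   q5     q8   q9 
   q6     q6   q6 
   q7     q8   q6 
   q8     q8  q10 
   q9     q9  q11 
   q10    q9   q6 
 * q11   q11   q6 
(> = start, * = accepting)

start=q0; accept=q11; q0-0>q1; q0-1>q2; q1-0>q1; q1-1>q3; q2-0>q4; q2-1>q5; q3-0>q4; q3-1>q6; q4-0>q4; q4-1>q7; q5-0>q8; q5-1>q9; q6-0>q6; q6-1>q6; q7-0>q8; q7-1>q6; q8-0>q8; q8-1>q10; q9-0>q9; q9-1>q11; q10-0>q9; q10-1>q6; q11-0>q11; q11-1>q6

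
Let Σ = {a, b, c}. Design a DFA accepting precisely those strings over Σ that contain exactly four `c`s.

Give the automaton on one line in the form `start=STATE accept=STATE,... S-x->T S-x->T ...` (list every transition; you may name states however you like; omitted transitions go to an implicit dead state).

Only the number of `c`s matters, and only up to 5. Make a chain S0 → S1 → S2 → S3 → S4 → S5 advanced by each `c` (with S5 absorbing); every other symbol self-loops. The accepting set is {S4}.
6 states suffice.
        a   b   c  
>  S0   S0  S0  S1 
   S1   S1  S1  S2 
   S2   S2  S2  S3 
   S3   S3  S3  S4 
 * S4   S4  S4  S5 
   S5   S5  S5  S5 
(> = start, * = accepting)

start=S0 accept=S4 S0-a->S0 S0-b->S0 S0-c->S1 S1-a->S1 S1-b->S1 S1-c->S2 S2-a->S2 S2-b->S2 S2-c->S3 S3-a->S3 S3-b->S3 S3-c->S4 S4-a->S4 S4-b->S4 S4-c->S5 S5-a->S5 S5-b->S5 S5-c->S5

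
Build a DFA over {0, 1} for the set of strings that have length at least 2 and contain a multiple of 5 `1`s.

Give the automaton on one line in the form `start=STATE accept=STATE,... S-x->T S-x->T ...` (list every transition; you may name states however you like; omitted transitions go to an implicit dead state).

start=s0 accept=s3,s6 s0-0->s1 s0-1->s2 s1-0->s3 s1-1->s4 s2-0->s4 s2-1->s5 s3-0->s6 s3-1->s7 s4-0->s7 s4-1->s8 s5-0->s8 s5-1->s9 s6-0->s6 s6-1->s7 s7-0->s7 s7-1->s8 s8-0->s8 s8-1->s9 s9-0->s9 s9-1->s10 s10-0->s10 s10-1->s6

Run two small machines in parallel and take their product. One (4 states) tracks the input length, saturating at 3; the other (5 states) tracks the count of `1`s modulo 5. Each combined state is a pair, one component from each; accept when both components accept.
An 11-state machine:
          0    1  
>  s0     s1   s2 
   s1     s3   s4 
   s2     s4   s5 
 * s3     s6   s7 
   s4     s7   s8 
   s5     s8   s9 
 * s6     s6   s7 
   s7     s7   s8 
   s8     s8   s9 
   s9     s9  s10 
   s10   s10   s6 
(> = start, * = accepting)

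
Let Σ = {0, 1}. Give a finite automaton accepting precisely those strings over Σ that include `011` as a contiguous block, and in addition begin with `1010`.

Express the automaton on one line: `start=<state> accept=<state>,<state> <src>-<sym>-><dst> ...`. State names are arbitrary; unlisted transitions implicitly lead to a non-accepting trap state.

start=S0 accept=S7 S0-0->S1 S0-1->S2 S1-0->S1 S1-1->S1 S2-0->S3 S2-1->S1 S3-0->S1 S3-1->S4 S4-0->S5 S4-1->S1 S5-0->S5 S5-1->S6 S6-0->S5 S6-1->S7 S7-0->S7 S7-1->S7

Run two small machines in parallel and take their product. One (4 states) tracks whether and how much of `011` has been seen; the other (6 states) tracks whether the input so far still matches the prefix `1010`. Each combined state is a pair, one component from each; accept when both components accept. After merging equivalent states the machine shrinks.
With 8 states:
        0   1  
>  S0   S1  S2 
   S1   S1  S1 
   S2   S3  S1 
   S3   S1  S4 
   S4   S5  S1 
   S5   S5  S6 
   S6   S5  S7 
 * S7   S7  S7 
(> = start, * = accepting)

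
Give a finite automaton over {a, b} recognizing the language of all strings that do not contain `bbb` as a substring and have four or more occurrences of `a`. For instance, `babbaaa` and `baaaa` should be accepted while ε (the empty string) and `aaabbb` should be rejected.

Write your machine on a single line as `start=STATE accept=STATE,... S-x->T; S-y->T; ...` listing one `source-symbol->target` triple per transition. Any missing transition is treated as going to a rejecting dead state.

Build one automaton per condition and run them in lockstep. One (4 states) tracks partial matches of the forbidden pattern `bbb`; the other (6 states) tracks the count of `a`s, saturating at 5. Each combined state is a pair, one component from each; accept when both components accept.
          a    b  
>  s0     s1   s2 
   s1     s3   s4 
   s2     s1   s5 
   s3     s6   s7 
   s4     s3   s8 
   s5     s1   s9 
   s6    s10  s11 
   s7     s6  s12 
   s8     s3  s13 
   s9    s13   s9 
 * s10   s14  s15 
   s11   s10  s16 
   s12    s6  s17 
   s13   s17  s13 
 * s14   s14  s18 
 * s15   s14  s19 
   s16   s10  s20 
   s17   s20  s17 
 * s18   s14  s21 
 * s19   s14  s22 
   s20   s22  s20 
 * s21   s14  s23 
   s22   s23  s22 
   s23   s23  s23 
(> = start, * = accepting)

start=s0; accept=s10,s14,s15,s18,s19,s21; s0-a->s1; s0-b->s2; s1-a->s3; s1-b->s4; s2-a->s1; s2-b->s5; s3-a->s6; s3-b->s7; s4-a->s3; s4-b->s8; s5-a->s1; s5-b->s9; s6-a->s10; s6-b->s11; s7-a->s6; s7-b->s12; s8-a->s3; s8-b->s13; s9-a->s13; s9-b->s9; s10-a->s14; s10-b->s15; s11-a->s10; s11-b->s16; s12-a->s6; s12-b->s17; s13-a->s17; s13-b->s13; s14-a->s14; s14-b->s18; s15-a->s14; s15-b->s19; s16-a->s10; s16-b->s20; s17-a->s20; s17-b->s17; s18-a->s14; s18-b->s21; s19-a->s14; s19-b->s22; s20-a->s22; s20-b->s20; s21-a->s14; s21-b->s23; s22-a->s23; s22-b->s22; s23-a->s23; s23-b->s23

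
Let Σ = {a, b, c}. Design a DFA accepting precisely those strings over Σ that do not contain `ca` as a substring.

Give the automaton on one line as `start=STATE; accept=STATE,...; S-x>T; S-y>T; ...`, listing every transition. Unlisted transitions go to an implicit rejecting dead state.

start=q0; accept=q0,q1; q0-a>q0; q0-b>q0; q0-c>q1; q1-a>q2; q1-b>q0; q1-c>q1; q2-a>q2; q2-b>q2; q2-c>q2

Track partial matches of the forbidden pattern `ca`. State q2 is a dead state reached once `ca` has occurred; every other state accepts. q0 means no part of `ca` is currently matched.
        a   b   c  
>* q0   q0  q0  q1 
 * q1   q2  q0  q1 
   q2   q2  q2  q2 
(> = start, * = accepting)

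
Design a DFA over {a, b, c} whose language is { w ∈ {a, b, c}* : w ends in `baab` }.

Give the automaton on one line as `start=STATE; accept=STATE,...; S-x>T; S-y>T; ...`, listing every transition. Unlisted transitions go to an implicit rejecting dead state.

start=q0; accept=q4; q0-a>q0; q0-b>q1; q0-c>q0; q1-a>q2; q1-b>q1; q1-c>q0; q2-a>q3; q2-b>q1; q2-c>q0; q3-a>q0; q3-b>q4; q3-c>q0; q4-a>q2; q4-b>q1; q4-c>q0

Remember how much of `baab` the current input suffix matches. State q0 means no match yet; q1 means the last symbol is `b`; q2 means the last 2 symbols are `ba`; q3 means the last 3 symbols are `baa`; q4 means the last 4 symbols are `baab`. Only q4 accepts. On a mismatch, fall back to the longest proper suffix that is still a prefix of `baab`.
A 5-state machine:
        a   b   c  
>  q0   q0  q1  q0 
   q1   q2  q1  q0 
   q2   q3  q1  q0 
   q3   q0  q4  q0 
 * q4   q2  q1  q0 
(> = start, * = accepting)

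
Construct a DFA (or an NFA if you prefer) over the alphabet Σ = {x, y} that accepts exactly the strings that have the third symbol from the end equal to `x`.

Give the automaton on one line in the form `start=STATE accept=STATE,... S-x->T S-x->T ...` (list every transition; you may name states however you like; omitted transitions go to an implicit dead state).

Because acceptance depends on a position counted from the end, the machine has to buffer the most recent 3 symbols. Make each state the string of the last up-to-3 symbols read; on input `x` shift the window left and append `x`. Accept when the buffered window has length 3 and begins with `x`.
With 15 states:
          x    y  
>  q0     q1   q2 
   q1     q3   q4 
   q2     q5   q6 
   q3     q7   q8 
   q4     q9  q10 
   q5    q11  q12 
   q6    q13  q14 
 * q7     q7   q8 
 * q8     q9  q10 
 * q9    q11  q12 
 * q10   q13  q14 
   q11    q7   q8 
   q12    q9  q10 
   q13   q11  q12 
   q14   q13  q14 
(> = start, * = accepting)

start=q0 accept=q7,q8,q9,q10 q0-x->q1 q0-y->q2 q1-x->q3 q1-y->q4 q2-x->q5 q2-y->q6 q3-x->q7 q3-y->q8 q4-x->q9 q4-y->q10 q5-x->q11 q5-y->q12 q6-x->q13 q6-y->q14 q7-x->q7 q7-y->q8 q8-x->q9 q8-y->q10 q9-x->q11 q9-y->q12 q10-x->q13 q10-y->q14 q11-x->q7 q11-y->q8 q12-x->q9 q12-y->q10 q13-x->q11 q13-y->q12 q14-x->q13 q14-y->q14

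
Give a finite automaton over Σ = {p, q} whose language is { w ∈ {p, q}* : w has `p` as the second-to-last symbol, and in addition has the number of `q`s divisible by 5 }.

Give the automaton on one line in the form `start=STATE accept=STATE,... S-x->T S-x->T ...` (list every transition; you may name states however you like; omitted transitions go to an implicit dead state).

Build one automaton per condition and run them in lockstep. The first has 7 states tracking the last 2 symbols read; the second has 5 states tracking the count of `q`s modulo 5. A product state is a pair (one from each), accepting exactly when both do. Equivalent product states are then merged.
A 9-state machine:
        p   q  
>  S0   S1  S2 
   S1   S3  S2 
   S2   S2  S4 
 * S3   S3  S2 
   S4   S4  S5 
   S5   S5  S6 
   S6   S7  S0 
   S7   S7  S8 
 * S8   S1  S2 
(> = start, * = accepting)

start=S0 accept=S3,S8 S0-p->S1 S0-q->S2 S1-p->S3 S1-q->S2 S2-p->S2 S2-q->S4 S3-p->S3 S3-q->S2 S4-p->S4 S4-q->S5 S5-p->S5 S5-q->S6 S6-p->S7 S6-q->S0 S7-p->S7 S7-q->S8 S8-p->S1 S8-q->S2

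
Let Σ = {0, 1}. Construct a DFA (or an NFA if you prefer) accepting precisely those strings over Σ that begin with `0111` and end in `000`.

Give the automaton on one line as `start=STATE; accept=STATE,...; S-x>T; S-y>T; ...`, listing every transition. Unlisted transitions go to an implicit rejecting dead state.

start=S0; accept=S8; S0-0>S1; S0-1>S2; S1-0>S2; S1-1>S3; S2-0>S2; S2-1>S2; S3-0>S2; S3-1>S4; S4-0>S2; S4-1>S5; S5-0>S6; S5-1>S5; S6-0>S7; S6-1>S5; S7-0>S8; S7-1>S5; S8-0>S8; S8-1>S5

Run two small machines in parallel and take their product. One (6 states) tracks whether the input so far still matches the prefix `0111`; the other (4 states) tracks how much of the suffix `000` has currently been matched. Each combined state is a pair, one component from each; accept when both components accept. After merging equivalent states the machine shrinks.
        0   1  
>  S0   S1  S2 
   S1   S2  S3 
   S2   S2  S2 
   S3   S2  S4 
   S4   S2  S5 
   S5   S6  S5 
   S6   S7  S5 
   S7   S8  S5 
 * S8   S8  S5 
(> = start, * = accepting)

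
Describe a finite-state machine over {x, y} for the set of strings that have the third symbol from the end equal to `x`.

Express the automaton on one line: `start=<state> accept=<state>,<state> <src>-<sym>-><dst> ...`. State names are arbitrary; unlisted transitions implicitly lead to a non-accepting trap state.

start=q0 accept=q7,q8,q9,q10 q0-x->q1 q0-y->q2 q1-x->q3 q1-y->q4 q2-x->q5 q2-y->q6 q3-x->q7 q3-y->q8 q4-x->q9 q4-y->q10 q5-x->q11 q5-y->q12 q6-x->q13 q6-y->q14 q7-x->q7 q7-y->q8 q8-x->q9 q8-y->q10 q9-x->q11 q9-y->q12 q10-x->q13 q10-y->q14 q11-x->q7 q11-y->q8 q12-x->q9 q12-y->q10 q13-x->q11 q13-y->q12 q14-x->q13 q14-y->q14

Because acceptance depends on a position counted from the end, the machine has to buffer the most recent 3 symbols. Make each state the string of the last up-to-3 symbols read; on input `x` shift the window left and append `x`. Accept when the buffered window has length 3 and begins with `x`.
A 15-state machine:
          x    y  
>  q0     q1   q2 
   q1     q3   q4 
   q2     q5   q6 
   q3     q7   q8 
   q4     q9  q10 
   q5    q11  q12 
   q6    q13  q14 
 * q7     q7   q8 
 * q8     q9  q10 
 * q9    q11  q12 
 * q10   q13  q14 
   q11    q7   q8 
   q12    q9  q10 
   q13   q11  q12 
   q14   q13  q14 
(> = start, * = accepting)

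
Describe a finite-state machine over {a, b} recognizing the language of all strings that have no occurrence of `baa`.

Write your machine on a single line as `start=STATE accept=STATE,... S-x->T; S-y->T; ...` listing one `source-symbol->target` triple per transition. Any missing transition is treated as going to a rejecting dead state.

This is the complement of 'contains `baa`'. Use the same substring-matching states — s0 through s3 holding how much of `baa` has just been matched — but flip the accepting set: everything except the trap s3 accepts.
4 states suffice.
        a   b  
>* s0   s0  s1 
 * s1   s2  s1 
 * s2   s3  s1 
   s3   s3  s3 
(> = start, * = accepting)

start=s0; accept=s0,s1,s2; s0-a->s0; s0-b->s1; s1-a->s2; s1-b->s1; s2-a->s3; s2-b->s1; s3-a->s3; s3-b->s3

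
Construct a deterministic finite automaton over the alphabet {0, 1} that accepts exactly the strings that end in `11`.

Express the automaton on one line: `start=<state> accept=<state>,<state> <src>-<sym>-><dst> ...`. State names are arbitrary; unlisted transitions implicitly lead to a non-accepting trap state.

Let each state record the length of the longest suffix of the input read so far that is also a prefix of `11`. B means the last symbol is `1`; C means the last 2 symbols are `11`. Accept only at C, where the string currently ends in `11`.
With 3 states:
       0  1 
>  A   A  B 
   B   A  C 
 * C   A  C 
(> = start, * = accepting)

start=A accept=C A-0->A A-1->B B-0->A B-1->C C-0->A C-1->C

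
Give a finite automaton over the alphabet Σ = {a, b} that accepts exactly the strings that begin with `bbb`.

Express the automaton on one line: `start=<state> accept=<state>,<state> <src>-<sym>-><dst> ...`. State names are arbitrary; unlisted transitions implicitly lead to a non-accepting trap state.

start=q0 accept=q3 q0-a->q4 q0-b->q1 q1-a->q4 q1-b->q2 q2-a->q4 q2-b->q3 q3-a->q3 q3-b->q3 q4-a->q4 q4-b->q4

Walk along `bbb` while the input agrees: from q0 take `b` to q1, and so on. Any deviation drops to the rejecting sink q4. Once q3 is reached the prefix is confirmed and every continuation is accepted.
A 5-state machine:
        a   b  
>  q0   q4  q1 
   q1   q4  q2 
   q2   q4  q3 
 * q3   q3  q3 
   q4   q4  q4 
(> = start, * = accepting)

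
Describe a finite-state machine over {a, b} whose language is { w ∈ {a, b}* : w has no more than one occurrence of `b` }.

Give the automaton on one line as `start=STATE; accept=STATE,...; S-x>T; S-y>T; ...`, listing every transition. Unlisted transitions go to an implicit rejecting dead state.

Count `b`s, saturating at 2: state q0 means no `b` yet, q1 means one `b` seen, q2 means more than one. Each `b` increments (capped at q2); other symbols loop. Accept from {q0, q1}.
With 3 states:
        a   b  
>* q0   q0  q1 
 * q1   q1  q2 
   q2   q2  q2 
(> = start, * = accepting)

start=q0; accept=q0,q1; q0-a>q0; q0-b>q1; q1-a>q1; q1-b>q2; q2-a>q2; q2-b>q2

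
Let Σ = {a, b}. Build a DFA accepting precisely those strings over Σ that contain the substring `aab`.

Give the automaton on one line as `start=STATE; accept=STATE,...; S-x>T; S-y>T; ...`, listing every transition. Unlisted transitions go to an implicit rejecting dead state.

Track how much of `aab` has been matched so far: state s0 is no progress, s3 is the absorbing accept state reached once `aab` has occurred. Intermediate states record partial matches; on a mismatch, fall back to the longest reusable overlap.
4 states suffice.
        a   b  
>  s0   s1  s0 
   s1   s2  s0 
   s2   s2  s3 
 * s3   s3  s3 
(> = start, * = accepting)

start=s0; accept=s3; s0-a>s1; s0-b>s0; s1-a>s2; s1-b>s0; s2-a>s2; s2-b>s3; s3-a>s3; s3-b>s3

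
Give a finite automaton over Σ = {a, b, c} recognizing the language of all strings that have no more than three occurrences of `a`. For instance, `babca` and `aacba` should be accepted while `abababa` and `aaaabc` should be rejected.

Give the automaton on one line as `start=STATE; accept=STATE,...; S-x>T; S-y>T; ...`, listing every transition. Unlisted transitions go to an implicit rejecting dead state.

start=S0; accept=S0,S1,S2,S3; S0-a>S1; S0-b>S0; S0-c>S0; S1-a>S2; S1-b>S1; S1-c>S1; S2-a>S3; S2-b>S2; S2-c>S2; S3-a>S4; S3-b>S3; S3-c>S3; S4-a>S4; S4-b>S4; S4-c>S4

Count `a`s, saturating at 4: states S0 through S3 mean 0 through 3 `a`s seen; S4 means more than 3. Each `a` increments (capped at S4); other symbols loop. Accept from {S0, S1, S2, S3}.
        a   b   c  
>* S0   S1  S0  S0 
 * S1   S2  S1  S1 
 * S2   S3  S2  S2 
 * S3   S4  S3  S3 
   S4   S4  S4  S4 
(> = start, * = accepting)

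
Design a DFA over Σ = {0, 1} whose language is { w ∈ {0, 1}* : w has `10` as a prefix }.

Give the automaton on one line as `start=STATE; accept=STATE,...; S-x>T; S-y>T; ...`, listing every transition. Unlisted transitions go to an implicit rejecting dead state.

Walk along `10` while the input agrees: from S0 take `1` to S1, and so on. Any deviation drops to the rejecting sink S3. Once S2 is reached the prefix is confirmed and every continuation is accepted.
A 4-state machine:
        0   1  
>  S0   S3  S1 
   S1   S2  S3 
 * S2   S2  S2 
   S3   S3  S3 
(> = start, * = accepting)

start=S0; accept=S2; S0-0>S3; S0-1>S1; S1-0>S2; S1-1>S3; S2-0>S2; S2-1>S2; S3-0>S3; S3-1>S3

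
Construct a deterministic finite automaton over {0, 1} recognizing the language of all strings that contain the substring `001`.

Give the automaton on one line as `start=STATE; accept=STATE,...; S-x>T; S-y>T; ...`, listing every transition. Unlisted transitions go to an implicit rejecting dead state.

Track how much of `001` has been matched so far: state q0 is no progress, q3 is the absorbing accept state reached once `001` has occurred. Intermediate states record partial matches; on a mismatch, fall back to the longest reusable overlap.
A 4-state machine:
        0   1  
>  q0   q1  q0 
   q1   q2  q0 
   q2   q2  q3 
 * q3   q3  q3 
(> = start, * = accepting)

start=q0; accept=q3; q0-0>q1; q0-1>q0; q1-0>q2; q1-1>q0; q2-0>q2; q2-1>q3; q3-0>q3; q3-1>q3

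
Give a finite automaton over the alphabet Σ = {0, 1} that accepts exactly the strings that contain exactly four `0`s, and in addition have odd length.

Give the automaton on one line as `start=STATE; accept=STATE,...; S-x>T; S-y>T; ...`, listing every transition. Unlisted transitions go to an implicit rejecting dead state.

start=q0; accept=q10; q0-0>q1; q0-1>q2; q1-0>q3; q1-1>q4; q2-0>q4; q2-1>q0; q3-0>q5; q3-1>q6; q4-0>q6; q4-1>q1; q5-0>q7; q5-1>q8; q6-0>q8; q6-1>q3; q7-0>q9; q7-1>q10; q8-0>q10; q8-1>q5; q9-0>q9; q9-1>q9; q10-0>q9; q10-1>q7

Run two small machines in parallel and take their product. One (6 states) tracks the count of `0`s, saturating at 5; the other (2 states) tracks the input length modulo 2. Each combined state is a pair, one component from each; accept when both components accept. Minimizing collapses redundant product states.
11 states suffice.
          0    1  
>  q0     q1   q2 
   q1     q3   q4 
   q2     q4   q0 
   q3     q5   q6 
   q4     q6   q1 
   q5     q7   q8 
   q6     q8   q3 
   q7     q9  q10 
   q8    q10   q5 
   q9     q9   q9 
 * q10    q9   q7 
(> = start, * = accepting)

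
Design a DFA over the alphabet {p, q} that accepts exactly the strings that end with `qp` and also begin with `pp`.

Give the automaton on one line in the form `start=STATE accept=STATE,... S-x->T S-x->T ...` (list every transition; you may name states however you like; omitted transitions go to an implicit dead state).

start=A accept=F A-p->B A-q->C B-p->D B-q->C C-p->C C-q->C D-p->D D-q->E E-p->F E-q->E F-p->D F-q->E

Build one automaton per condition and run them in lockstep. The first has 3 states tracking how much of the suffix `qp` has currently been matched; the second has 4 states tracking whether the input so far still matches the prefix `pp`. A product state is a pair (one from each), accepting exactly when both do. Minimizing collapses redundant product states.
A 6-state machine:
       p  q 
>  A   B  C 
   B   D  C 
   C   C  C 
   D   D  E 
   E   F  E 
 * F   D  E 
(> = start, * = accepting)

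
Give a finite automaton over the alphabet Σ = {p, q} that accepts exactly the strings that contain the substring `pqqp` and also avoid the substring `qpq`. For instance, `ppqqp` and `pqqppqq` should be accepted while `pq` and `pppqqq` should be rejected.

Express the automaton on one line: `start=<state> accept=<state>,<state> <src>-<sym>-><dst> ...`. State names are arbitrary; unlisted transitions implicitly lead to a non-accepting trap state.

Handle the two conditions separately and then intersect. One (5 states) tracks whether and how much of `pqqp` has been seen; the other (4 states) tracks partial matches of the forbidden pattern `qpq`. Each combined state is a pair, one component from each; accept when both components accept.
A 14-state machine:
       p  q 
>  A   B  C 
   B   B  D 
   C   E  C 
   D   E  F 
   E   B  G 
   F   H  C 
   G   I  J 
 * H   K  L 
   I   I  G 
   J   L  M 
 * K   K  N 
   L   L  L 
   M   I  M 
 * N   H  N 
(> = start, * = accepting)

start=A accept=H,K,N A-p->B A-q->C B-p->B B-q->D C-p->E C-q->C D-p->E D-q->F E-p->B E-q->G F-p->H F-q->C G-p->I G-q->J H-p->K H-q->L I-p->I I-q->G J-p->L J-q->M K-p->K K-q->N L-p->L L-q->L M-p->I M-q->M N-p->H N-q->N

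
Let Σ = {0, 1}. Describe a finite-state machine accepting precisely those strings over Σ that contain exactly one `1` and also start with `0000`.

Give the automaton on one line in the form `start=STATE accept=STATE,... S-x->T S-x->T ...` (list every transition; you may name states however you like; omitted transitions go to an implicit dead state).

Run two small machines in parallel and take their product. The first has 3 states tracking the count of `1`s, saturating at 2; the second has 6 states tracking whether the input so far still matches the prefix `0000`. A product state is a pair (one from each), accepting exactly when both do.
A 9-state machine:
        0   1  
>  q0   q1  q2 
   q1   q3  q2 
   q2   q2  q4 
   q3   q5  q2 
   q4   q4  q4 
   q5   q6  q2 
   q6   q6  q7 
 * q7   q7  q8 
   q8   q8  q8 
(> = start, * = accepting)

start=q0 accept=q7 q0-0->q1 q0-1->q2 q1-0->q3 q1-1->q2 q2-0->q2 q2-1->q4 q3-0->q5 q3-1->q2 q4-0->q4 q4-1->q4 q5-0->q6 q5-1->q2 q6-0->q6 q6-1->q7 q7-0->q7 q7-1->q8 q8-0->q8 q8-1->q8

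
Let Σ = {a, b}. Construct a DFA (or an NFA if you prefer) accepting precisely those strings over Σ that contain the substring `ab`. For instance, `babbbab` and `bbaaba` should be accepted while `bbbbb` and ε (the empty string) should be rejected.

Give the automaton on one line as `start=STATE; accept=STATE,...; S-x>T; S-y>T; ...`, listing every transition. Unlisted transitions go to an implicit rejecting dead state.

States q0..q1 record the length of the longest prefix of `ab` that matches the current input suffix. Reaching q2 means `ab` has been seen, and we stay there forever. Accept from q2.
        a   b  
>  q0   q1  q0 
   q1   q1  q2 
 * q2   q2  q2 
(> = start, * = accepting)

start=q0; accept=q2; q0-a>q1; q0-b>q0; q1-a>q1; q1-b>q2; q2-a>q2; q2-b>q2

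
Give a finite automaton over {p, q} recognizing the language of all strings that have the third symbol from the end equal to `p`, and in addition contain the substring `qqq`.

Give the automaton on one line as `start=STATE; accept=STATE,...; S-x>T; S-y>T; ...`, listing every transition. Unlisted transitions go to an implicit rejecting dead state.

start=S0; accept=S18,S19,S20,S21; S0-p>S1; S0-q>S2; S1-p>S3; S1-q>S4; S2-p>S5; S2-q>S6; S3-p>S7; S3-q>S8; S4-p>S9; S4-q>S10; S5-p>S11; S5-q>S12; S6-p>S13; S6-q>S14; S7-p>S7; S7-q>S8; S8-p>S9; S8-q>S10; S9-p>S11; S9-q>S12; S10-p>S13; S10-q>S14; S11-p>S7; S11-q>S8; S12-p>S9; S12-q>S10; S13-p>S11; S13-q>S12; S14-p>S15; S14-q>S14; S15-p>S16; S15-q>S17; S16-p>S18; S16-q>S19; S17-p>S20; S17-q>S21; S18-p>S18; S18-q>S19; S19-p>S20; S19-q>S21; S20-p>S16; S20-q>S17; S21-p>S15; S21-q>S14

Run two small machines in parallel and take their product. The first has 15 states tracking the last 3 symbols read; the second has 4 states tracking whether and how much of `qqq` has been seen. A product state is a pair (one from each), accepting exactly when both do.
With 22 states:
          p    q  
>  S0     S1   S2 
   S1     S3   S4 
   S2     S5   S6 
   S3     S7   S8 
   S4     S9  S10 
   S5    S11  S12 
   S6    S13  S14 
   S7     S7   S8 
   S8     S9  S10 
   S9    S11  S12 
   S10   S13  S14 
   S11    S7   S8 
   S12    S9  S10 
   S13   S11  S12 
   S14   S15  S14 
   S15   S16  S17 
   S16   S18  S19 
   S17   S20  S21 
 * S18   S18  S19 
 * S19   S20  S21 
 * S20   S16  S17 
 * S21   S15  S14 
(> = start, * = accepting)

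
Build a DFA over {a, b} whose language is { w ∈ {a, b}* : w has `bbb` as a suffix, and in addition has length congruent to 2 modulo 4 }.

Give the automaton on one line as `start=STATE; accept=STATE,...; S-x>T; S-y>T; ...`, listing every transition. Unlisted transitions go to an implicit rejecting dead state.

start=s0; accept=s6; s0-a>s1; s0-b>s1; s1-a>s2; s1-b>s2; s2-a>s3; s2-b>s3; s3-a>s0; s3-b>s4; s4-a>s1; s4-b>s5; s5-a>s2; s5-b>s6; s6-a>s3; s6-b>s3

Build one automaton per condition and run them in lockstep. One (4 states) tracks how much of the suffix `bbb` has currently been matched; the other (4 states) tracks the input length modulo 4. Each combined state is a pair, one component from each; accept when both components accept. Equivalent product states are then merged.
7 states suffice.
        a   b  
>  s0   s1  s1 
   s1   s2  s2 
   s2   s3  s3 
   s3   s0  s4 
   s4   s1  s5 
   s5   s2  s6 
 * s6   s3  s3 
(> = start, * = accepting)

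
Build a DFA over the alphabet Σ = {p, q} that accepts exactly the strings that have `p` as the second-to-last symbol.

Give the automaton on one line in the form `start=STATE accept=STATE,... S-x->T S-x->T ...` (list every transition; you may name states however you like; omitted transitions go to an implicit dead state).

start=S0 accept=S3,S4 S0-p->S1 S0-q->S2 S1-p->S3 S1-q->S4 S2-p->S5 S2-q->S6 S3-p->S3 S3-q->S4 S4-p->S5 S4-q->S6 S5-p->S3 S5-q->S4 S6-p->S5 S6-q->S6

A DFA must remember the last 2 symbols (since which symbol is second-to-last isn't known until the input ends). Use one state per possible window of the last ≤2 symbols; accept from those whose window starts with `p`.
With 7 states:
        p   q  
>  S0   S1  S2 
   S1   S3  S4 
   S2   S5  S6 
 * S3   S3  S4 
 * S4   S5  S6 
   S5   S3  S4 
   S6   S5  S6 
(> = start, * = accepting)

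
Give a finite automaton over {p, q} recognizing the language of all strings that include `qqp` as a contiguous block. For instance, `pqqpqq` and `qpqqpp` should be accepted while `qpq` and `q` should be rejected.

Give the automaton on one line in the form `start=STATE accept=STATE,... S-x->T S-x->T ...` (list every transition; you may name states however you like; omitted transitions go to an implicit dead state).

start=A accept=D A-p->A A-q->B B-p->A B-q->C C-p->D C-q->C D-p->D D-q->D

Track how much of `qqp` has been matched so far: state A is no progress, D is the absorbing accept state reached once `qqp` has occurred. Intermediate states record partial matches; on a mismatch, fall back to the longest reusable overlap.
4 states suffice.
       p  q 
>  A   A  B 
   B   A  C 
   C   D  C 
 * D   D  D 
(> = start, * = accepting)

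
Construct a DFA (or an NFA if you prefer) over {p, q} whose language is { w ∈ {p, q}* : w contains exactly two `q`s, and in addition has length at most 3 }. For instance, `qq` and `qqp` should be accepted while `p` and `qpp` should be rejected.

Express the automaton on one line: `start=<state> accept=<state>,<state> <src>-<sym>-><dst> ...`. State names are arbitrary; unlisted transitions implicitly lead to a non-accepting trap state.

Build one automaton per condition and run them in lockstep. One (4 states) tracks the count of `q`s, saturating at 3; the other (5 states) tracks the input length, saturating at 4. Each combined state is a pair, one component from each; accept when both components accept.
A 14-state machine:
       p  q 
>  A   B  C 
   B   D  E 
   C   E  F 
   D   G  H 
   E   H  I 
 * F   I  J 
   G   K  L 
   H   L  M 
 * I   M  N 
   J   N  N 
   K   K  L 
   L   L  M 
   M   M  N 
   N   N  N 
(> = start, * = accepting)

start=A accept=F,I A-p->B A-q->C B-p->D B-q->E C-p->E C-q->F D-p->G D-q->H E-p->H E-q->I F-p->I F-q->J G-p->K G-q->L H-p->L H-q->M I-p->M I-q->N J-p->N J-q->N K-p->K K-q->L L-p->L L-q->M M-p->M M-q->N N-p->N N-q->N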